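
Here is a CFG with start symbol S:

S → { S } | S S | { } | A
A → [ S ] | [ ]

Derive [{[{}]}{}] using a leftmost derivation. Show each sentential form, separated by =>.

S => A   [S → A]
A => [S]   [A → [ S ]]
[S] => [SS]   [S → S S]
[SS] => [{S}S]   [S → { S }]
[{S}S] => [{A}S]   [S → A]
[{A}S] => [{[S]}S]   [A → [ S ]]
[{[S]}S] => [{[{}]}S]   [S → { }]
[{[{}]}S] => [{[{}]}{}]   [S → { }]

S=>A=>[S]=>[SS]=>[{S}S]=>[{A}S]=>[{[S]}S]=>[{[{}]}S]=>[{[{}]}{}]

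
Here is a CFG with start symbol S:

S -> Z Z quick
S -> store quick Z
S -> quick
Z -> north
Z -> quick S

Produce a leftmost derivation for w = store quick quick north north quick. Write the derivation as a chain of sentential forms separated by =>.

S => store quick Z => store quick quick S => store quick quick Z Z quick => store quick quick north Z quick => store quick quick north north quick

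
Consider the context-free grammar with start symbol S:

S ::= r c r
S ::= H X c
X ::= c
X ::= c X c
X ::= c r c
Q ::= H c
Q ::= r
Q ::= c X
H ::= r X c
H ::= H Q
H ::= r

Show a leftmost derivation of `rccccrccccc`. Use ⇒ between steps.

S ⇒ HXc ⇒ HQXc ⇒ HQQXc ⇒ rXcQQXc ⇒ rccQQXc ⇒ rcccXQXc ⇒ rccccrcQXc ⇒ rccccrccXXc ⇒ rccccrcccXc ⇒ rccccrccccc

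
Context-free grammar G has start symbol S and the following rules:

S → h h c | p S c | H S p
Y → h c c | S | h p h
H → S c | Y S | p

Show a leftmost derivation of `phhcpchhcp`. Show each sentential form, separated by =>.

S=>HSp=>ScSp=>HSpcSp=>pSpcSp=>phhcpcSp=>phhcpchhcp

S => HSp   [S → H S p]
HSp => ScSp   [H → S c]
ScSp => HSpcSp   [S → H S p]
HSpcSp => pSpcSp   [H → p]
pSpcSp => phhcpcSp   [S → h h c]
phhcpcSp => phhcpchhcp   [S → h h c]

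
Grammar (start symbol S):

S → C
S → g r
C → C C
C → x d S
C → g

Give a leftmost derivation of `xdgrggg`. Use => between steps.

S => C   [S → C]
C => CC   [C → C C]
CC => CCC   [C → C C]
CCC => CCCC   [C → C C]
CCCC => xdSCCC   [C → x d S]
xdSCCC => xdgrCCC   [S → g r]
xdgrCCC => xdgrgCC   [C → g]
xdgrgCC => xdgrggC   [C → g]
xdgrggC => xdgrggg   [C → g]

S => C => CC => CCC => CCCC => xdSCCC => xdgrCCC => xdgrgCC => xdgrggC => xdgrggg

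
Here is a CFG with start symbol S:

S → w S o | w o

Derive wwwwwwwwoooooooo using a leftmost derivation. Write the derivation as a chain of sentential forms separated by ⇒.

S ⇒ wSo   [S → w S o]
wSo ⇒ wwSoo   [S → w S o]
wwSoo ⇒ wwwSooo   [S → w S o]
wwwSooo ⇒ wwwwSoooo   [S → w S o]
wwwwSoooo ⇒ wwwwwSooooo   [S → w S o]
wwwwwSooooo ⇒ wwwwwwSoooooo   [S → w S o]
wwwwwwSoooooo ⇒ wwwwwwwSooooooo   [S → w S o]
wwwwwwwSooooooo ⇒ wwwwwwwwoooooooo   [S → w o]

S ⇒ wSo ⇒ wwSoo ⇒ wwwSooo ⇒ wwwwSoooo ⇒ wwwwwSooooo ⇒ wwwwwwSoooooo ⇒ wwwwwwwSooooooo ⇒ wwwwwwwwoooooooo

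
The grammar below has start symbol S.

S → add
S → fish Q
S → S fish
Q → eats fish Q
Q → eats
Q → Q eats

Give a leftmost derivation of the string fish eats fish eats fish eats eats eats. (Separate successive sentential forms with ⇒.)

S ⇒ fish Q   [S → fish Q]
fish Q ⇒ fish eats fish Q   [Q → eats fish Q]
fish eats fish Q ⇒ fish eats fish Q eats   [Q → Q eats]
fish eats fish Q eats ⇒ fish eats fish Q eats eats   [Q → Q eats]
fish eats fish Q eats eats ⇒ fish eats fish eats fish Q eats eats   [Q → eats fish Q]
fish eats fish eats fish Q eats eats ⇒ fish eats fish eats fish eats eats eats   [Q → eats]

S ⇒ fish Q ⇒ fish eats fish Q ⇒ fish eats fish Q eats ⇒ fish eats fish Q eats eats ⇒ fish eats fish eats fish Q eats eats ⇒ fish eats fish eats fish eats eats eats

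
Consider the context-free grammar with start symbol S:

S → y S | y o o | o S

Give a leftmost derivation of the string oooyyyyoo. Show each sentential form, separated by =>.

S => oS   [S → o S]
oS => ooS   [S → o S]
ooS => oooS   [S → o S]
oooS => oooyS   [S → y S]
oooyS => oooyyS   [S → y S]
oooyyS => oooyyyS   [S → y S]
oooyyyS => oooyyyyoo   [S → y o o]

S=>oS=>ooS=>oooS=>oooyS=>oooyyS=>oooyyyS=>oooyyyyoo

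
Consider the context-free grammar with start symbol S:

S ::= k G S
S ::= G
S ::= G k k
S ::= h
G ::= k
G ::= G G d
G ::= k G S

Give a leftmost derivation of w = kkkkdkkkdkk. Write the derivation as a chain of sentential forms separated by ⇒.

S ⇒ kGS ⇒ kkGSS ⇒ kkGGdSS ⇒ kkkGdSS ⇒ kkkkdSS ⇒ kkkkdGS ⇒ kkkkdkS ⇒ kkkkdkGkk ⇒ kkkkdkGGdkk ⇒ kkkkdkkGdkk ⇒ kkkkdkkkdkk

S ⇒ kGS   [S ::= k G S]
kGS ⇒ kkGSS   [G ::= k G S]
kkGSS ⇒ kkGGdSS   [G ::= G G d]
kkGGdSS ⇒ kkkGdSS   [G ::= k]
kkkGdSS ⇒ kkkkdSS   [G ::= k]
kkkkdSS ⇒ kkkkdGS   [S ::= G]
kkkkdGS ⇒ kkkkdkS   [G ::= k]
kkkkdkS ⇒ kkkkdkGkk   [S ::= G k k]
kkkkdkGkk ⇒ kkkkdkGGdkk   [G ::= G G d]
kkkkdkGGdkk ⇒ kkkkdkkGdkk   [G ::= k]
kkkkdkkGdkk ⇒ kkkkdkkkdkk   [G ::= k]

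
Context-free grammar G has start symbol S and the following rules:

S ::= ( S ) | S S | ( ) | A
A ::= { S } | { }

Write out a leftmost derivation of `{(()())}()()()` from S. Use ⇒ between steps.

S ⇒ SS   [S ::= S S]
SS ⇒ SSS   [S ::= S S]
SSS ⇒ SSSS   [S ::= S S]
SSSS ⇒ ASSS   [S ::= A]
ASSS ⇒ {S}SSS   [A ::= { S }]
{S}SSS ⇒ {(S)}SSS   [S ::= ( S )]
{(S)}SSS ⇒ {(SS)}SSS   [S ::= S S]
{(SS)}SSS ⇒ {(()S)}SSS   [S ::= ( )]
{(()S)}SSS ⇒ {(()())}SSS   [S ::= ( )]
{(()())}SSS ⇒ {(()())}()SS   [S ::= ( )]
{(()())}()SS ⇒ {(()())}()()S   [S ::= ( )]
{(()())}()()S ⇒ {(()())}()()()   [S ::= ( )]

S ⇒ SS ⇒ SSS ⇒ SSSS ⇒ ASSS ⇒ {S}SSS ⇒ {(S)}SSS ⇒ {(SS)}SSS ⇒ {(()S)}SSS ⇒ {(()())}SSS ⇒ {(()())}()SS ⇒ {(()())}()()S ⇒ {(()())}()()()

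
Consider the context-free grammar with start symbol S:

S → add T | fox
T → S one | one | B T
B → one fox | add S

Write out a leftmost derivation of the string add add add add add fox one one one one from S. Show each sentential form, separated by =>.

S => add T => add S one => add add T one => add add B T one => add add add S T one => add add add add T T one => add add add add S one T one => add add add add add T one T one => add add add add add S one one T one => add add add add add fox one one T one => add add add add add fox one one one one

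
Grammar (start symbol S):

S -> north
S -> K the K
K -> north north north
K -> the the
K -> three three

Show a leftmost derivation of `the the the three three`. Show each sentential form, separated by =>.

S => K the K => the the the K => the the the three three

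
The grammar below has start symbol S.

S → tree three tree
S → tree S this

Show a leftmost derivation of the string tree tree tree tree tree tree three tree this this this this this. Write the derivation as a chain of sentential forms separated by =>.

S => tree S this => tree tree S this this => tree tree tree S this this this => tree tree tree tree S this this this this => tree tree tree tree tree S this this this this this => tree tree tree tree tree tree three tree this this this this this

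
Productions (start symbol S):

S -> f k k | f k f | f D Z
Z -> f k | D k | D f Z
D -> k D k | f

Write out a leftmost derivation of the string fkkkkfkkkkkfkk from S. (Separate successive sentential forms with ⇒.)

S ⇒ fDZ   [S -> f D Z]
fDZ ⇒ fkDkZ   [D -> k D k]
fkDkZ ⇒ fkkDkkZ   [D -> k D k]
fkkDkkZ ⇒ fkkkDkkkZ   [D -> k D k]
fkkkDkkkZ ⇒ fkkkkDkkkkZ   [D -> k D k]
fkkkkDkkkkZ ⇒ fkkkkfkkkkZ   [D -> f]
fkkkkfkkkkZ ⇒ fkkkkfkkkkDk   [Z -> D k]
fkkkkfkkkkDk ⇒ fkkkkfkkkkkDkk   [D -> k D k]
fkkkkfkkkkkDkk ⇒ fkkkkfkkkkkfkk   [D -> f]

S ⇒ fDZ ⇒ fkDkZ ⇒ fkkDkkZ ⇒ fkkkDkkkZ ⇒ fkkkkDkkkkZ ⇒ fkkkkfkkkkZ ⇒ fkkkkfkkkkDk ⇒ fkkkkfkkkkkDkk ⇒ fkkkkfkkkkkfkk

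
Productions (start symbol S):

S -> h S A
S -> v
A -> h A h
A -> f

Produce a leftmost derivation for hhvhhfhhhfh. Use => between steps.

S => hSA   [S -> h S A]
hSA => hhSAA   [S -> h S A]
hhSAA => hhvAA   [S -> v]
hhvAA => hhvhAhA   [A -> h A h]
hhvhAhA => hhvhhAhhA   [A -> h A h]
hhvhhAhhA => hhvhhfhhA   [A -> f]
hhvhhfhhA => hhvhhfhhhAh   [A -> h A h]
hhvhhfhhhAh => hhvhhfhhhfh   [A -> f]

S=>hSA=>hhSAA=>hhvAA=>hhvhAhA=>hhvhhAhhA=>hhvhhfhhA=>hhvhhfhhhAh=>hhvhhfhhhfh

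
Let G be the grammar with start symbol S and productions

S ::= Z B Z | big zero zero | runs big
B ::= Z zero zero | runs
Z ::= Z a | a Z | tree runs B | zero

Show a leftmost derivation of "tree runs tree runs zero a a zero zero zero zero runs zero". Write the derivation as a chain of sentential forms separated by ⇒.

S ⇒ Z B Z   [S ::= Z B Z]
Z B Z ⇒ tree runs B B Z   [Z ::= tree runs B]
tree runs B B Z ⇒ tree runs Z zero zero B Z   [B ::= Z zero zero]
tree runs Z zero zero B Z ⇒ tree runs tree runs B zero zero B Z   [Z ::= tree runs B]
tree runs tree runs B zero zero B Z ⇒ tree runs tree runs Z zero zero zero zero B Z   [B ::= Z zero zero]
tree runs tree runs Z zero zero zero zero B Z ⇒ tree runs tree runs Z a zero zero zero zero B Z   [Z ::= Z a]
tree runs tree runs Z a zero zero zero zero B Z ⇒ tree runs tree runs Z a a zero zero zero zero B Z   [Z ::= Z a]
tree runs tree runs Z a a zero zero zero zero B Z ⇒ tree runs tree runs zero a a zero zero zero zero B Z   [Z ::= zero]
tree runs tree runs zero a a zero zero zero zero B Z ⇒ tree runs tree runs zero a a zero zero zero zero runs Z   [B ::= runs]
tree runs tree runs zero a a zero zero zero zero runs Z ⇒ tree runs tree runs zero a a zero zero zero zero runs zero   [Z ::= zero]

S ⇒ Z B Z ⇒ tree runs B B Z ⇒ tree runs Z zero zero B Z ⇒ tree runs tree runs B zero zero B Z ⇒ tree runs tree runs Z zero zero zero zero B Z ⇒ tree runs tree runs Z a zero zero zero zero B Z ⇒ tree runs tree runs Z a a zero zero zero zero B Z ⇒ tree runs tree runs zero a a zero zero zero zero B Z ⇒ tree runs tree runs zero a a zero zero zero zero runs Z ⇒ tree runs tree runs zero a a zero zero zero zero runs zero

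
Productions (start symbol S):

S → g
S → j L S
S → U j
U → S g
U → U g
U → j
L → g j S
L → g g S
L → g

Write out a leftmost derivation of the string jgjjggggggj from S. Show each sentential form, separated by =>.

S => jLS   [S → j L S]
jLS => jgjSS   [L → g j S]
jgjSS => jgjjLSS   [S → j L S]
jgjjLSS => jgjjggSSS   [L → g g S]
jgjjggSSS => jgjjgggSS   [S → g]
jgjjgggSS => jgjjggggS   [S → g]
jgjjggggS => jgjjggggUj   [S → U j]
jgjjggggUj => jgjjggggSgj   [U → S g]
jgjjggggSgj => jgjjggggggj   [S → g]

S=>jLS=>jgjSS=>jgjjLSS=>jgjjggSSS=>jgjjgggSS=>jgjjggggS=>jgjjggggUj=>jgjjggggSgj=>jgjjggggggj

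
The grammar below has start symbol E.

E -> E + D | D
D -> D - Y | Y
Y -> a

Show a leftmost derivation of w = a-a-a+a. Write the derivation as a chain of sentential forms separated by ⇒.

E ⇒ E+D ⇒ D+D ⇒ D-Y+D ⇒ D-Y-Y+D ⇒ Y-Y-Y+D ⇒ a-Y-Y+D ⇒ a-a-Y+D ⇒ a-a-a+D ⇒ a-a-a+Y ⇒ a-a-a+a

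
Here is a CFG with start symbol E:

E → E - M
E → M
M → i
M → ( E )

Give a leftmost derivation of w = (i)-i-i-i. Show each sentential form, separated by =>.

E=>E-M=>E-M-M=>E-M-M-M=>M-M-M-M=>(E)-M-M-M=>(M)-M-M-M=>(i)-M-M-M=>(i)-i-M-M=>(i)-i-i-M=>(i)-i-i-i

E => E-M   [E → E - M]
E-M => E-M-M   [E → E - M]
E-M-M => E-M-M-M   [E → E - M]
E-M-M-M => M-M-M-M   [E → M]
M-M-M-M => (E)-M-M-M   [M → ( E )]
(E)-M-M-M => (M)-M-M-M   [E → M]
(M)-M-M-M => (i)-M-M-M   [M → i]
(i)-M-M-M => (i)-i-M-M   [M → i]
(i)-i-M-M => (i)-i-i-M   [M → i]
(i)-i-i-M => (i)-i-i-i   [M → i]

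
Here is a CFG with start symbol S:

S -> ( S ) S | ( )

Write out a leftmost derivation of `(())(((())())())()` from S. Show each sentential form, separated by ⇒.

S ⇒ (S)S ⇒ (())S ⇒ (())(S)S ⇒ (())((S)S)S ⇒ (())(((S)S)S)S ⇒ (())(((())S)S)S ⇒ (())(((())())S)S ⇒ (())(((())())())S ⇒ (())(((())())())()

S ⇒ (S)S   [S -> ( S ) S]
(S)S ⇒ (())S   [S -> ( )]
(())S ⇒ (())(S)S   [S -> ( S ) S]
(())(S)S ⇒ (())((S)S)S   [S -> ( S ) S]
(())((S)S)S ⇒ (())(((S)S)S)S   [S -> ( S ) S]
(())(((S)S)S)S ⇒ (())(((())S)S)S   [S -> ( )]
(())(((())S)S)S ⇒ (())(((())())S)S   [S -> ( )]
(())(((())())S)S ⇒ (())(((())())())S   [S -> ( )]
(())(((())())())S ⇒ (())(((())())())()   [S -> ( )]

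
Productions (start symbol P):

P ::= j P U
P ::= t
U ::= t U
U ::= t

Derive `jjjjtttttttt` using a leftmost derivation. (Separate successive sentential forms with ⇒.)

P ⇒ jPU ⇒ jjPUU ⇒ jjjPUUU ⇒ jjjjPUUUU ⇒ jjjjtUUUU ⇒ jjjjttUUUU ⇒ jjjjtttUUUU ⇒ jjjjttttUUUU ⇒ jjjjtttttUUU ⇒ jjjjttttttUU ⇒ jjjjtttttttU ⇒ jjjjtttttttt

P ⇒ jPU   [P ::= j P U]
jPU ⇒ jjPUU   [P ::= j P U]
jjPUU ⇒ jjjPUUU   [P ::= j P U]
jjjPUUU ⇒ jjjjPUUUU   [P ::= j P U]
jjjjPUUUU ⇒ jjjjtUUUU   [P ::= t]
jjjjtUUUU ⇒ jjjjttUUUU   [U ::= t U]
jjjjttUUUU ⇒ jjjjtttUUUU   [U ::= t U]
jjjjtttUUUU ⇒ jjjjttttUUUU   [U ::= t U]
jjjjttttUUUU ⇒ jjjjtttttUUU   [U ::= t]
jjjjtttttUUU ⇒ jjjjttttttUU   [U ::= t]
jjjjttttttUU ⇒ jjjjtttttttU   [U ::= t]
jjjjtttttttU ⇒ jjjjtttttttt   [U ::= t]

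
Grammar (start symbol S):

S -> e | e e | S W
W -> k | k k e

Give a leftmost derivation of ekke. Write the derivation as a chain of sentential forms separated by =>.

S => SW => eW => ekke

S => SW   [S -> S W]
SW => eW   [S -> e]
eW => ekke   [W -> k k e]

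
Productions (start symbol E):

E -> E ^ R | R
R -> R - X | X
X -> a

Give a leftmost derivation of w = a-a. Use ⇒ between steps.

E ⇒ R   [E -> R]
R ⇒ R-X   [R -> R - X]
R-X ⇒ X-X   [R -> X]
X-X ⇒ a-X   [X -> a]
a-X ⇒ a-a   [X -> a]

E ⇒ R ⇒ R-X ⇒ X-X ⇒ a-X ⇒ a-a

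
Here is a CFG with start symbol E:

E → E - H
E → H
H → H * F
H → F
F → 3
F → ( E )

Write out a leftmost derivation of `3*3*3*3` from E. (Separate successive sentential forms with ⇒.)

E ⇒ H ⇒ H*F ⇒ H*F*F ⇒ H*F*F*F ⇒ F*F*F*F ⇒ 3*F*F*F ⇒ 3*3*F*F ⇒ 3*3*3*F ⇒ 3*3*3*3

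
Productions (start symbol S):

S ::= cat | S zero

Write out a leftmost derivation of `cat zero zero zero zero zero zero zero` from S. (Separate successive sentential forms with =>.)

S => S zero   [S ::= S zero]
S zero => S zero zero   [S ::= S zero]
S zero zero => S zero zero zero   [S ::= S zero]
S zero zero zero => S zero zero zero zero   [S ::= S zero]
S zero zero zero zero => S zero zero zero zero zero   [S ::= S zero]
S zero zero zero zero zero => S zero zero zero zero zero zero   [S ::= S zero]
S zero zero zero zero zero zero => S zero zero zero zero zero zero zero   [S ::= S zero]
S zero zero zero zero zero zero zero => cat zero zero zero zero zero zero zero   [S ::= cat]

S => S zero => S zero zero => S zero zero zero => S zero zero zero zero => S zero zero zero zero zero => S zero zero zero zero zero zero => S zero zero zero zero zero zero zero => cat zero zero zero zero zero zero zero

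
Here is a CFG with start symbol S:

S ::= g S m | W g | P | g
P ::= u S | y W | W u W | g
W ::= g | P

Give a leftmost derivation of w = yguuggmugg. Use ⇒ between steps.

S ⇒ Wg ⇒ Pg ⇒ yWg ⇒ yPg ⇒ yWuWg ⇒ yPuWg ⇒ yWuWuWg ⇒ yguWuWg ⇒ yguPuWg ⇒ yguuSuWg ⇒ yguugSmuWg ⇒ yguuggmuWg ⇒ yguuggmugg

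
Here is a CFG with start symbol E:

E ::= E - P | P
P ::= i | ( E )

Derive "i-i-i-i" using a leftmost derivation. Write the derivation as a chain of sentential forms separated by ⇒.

E ⇒ E-P   [E ::= E - P]
E-P ⇒ E-P-P   [E ::= E - P]
E-P-P ⇒ E-P-P-P   [E ::= E - P]
E-P-P-P ⇒ P-P-P-P   [E ::= P]
P-P-P-P ⇒ i-P-P-P   [P ::= i]
i-P-P-P ⇒ i-i-P-P   [P ::= i]
i-i-P-P ⇒ i-i-i-P   [P ::= i]
i-i-i-P ⇒ i-i-i-i   [P ::= i]

E⇒E-P⇒E-P-P⇒E-P-P-P⇒P-P-P-P⇒i-P-P-P⇒i-i-P-P⇒i-i-i-P⇒i-i-i-i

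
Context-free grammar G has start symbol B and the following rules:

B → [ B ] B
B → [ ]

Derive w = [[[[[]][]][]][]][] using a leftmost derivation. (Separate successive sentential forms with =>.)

B => [B]B => [[B]B]B => [[[B]B]B]B => [[[[B]B]B]B]B => [[[[[]]B]B]B]B => [[[[[]][]]B]B]B => [[[[[]][]][]]B]B => [[[[[]][]][]][]]B => [[[[[]][]][]][]][]

B => [B]B   [B → [ B ] B]
[B]B => [[B]B]B   [B → [ B ] B]
[[B]B]B => [[[B]B]B]B   [B → [ B ] B]
[[[B]B]B]B => [[[[B]B]B]B]B   [B → [ B ] B]
[[[[B]B]B]B]B => [[[[[]]B]B]B]B   [B → [ ]]
[[[[[]]B]B]B]B => [[[[[]][]]B]B]B   [B → [ ]]
[[[[[]][]]B]B]B => [[[[[]][]][]]B]B   [B → [ ]]
[[[[[]][]][]]B]B => [[[[[]][]][]][]]B   [B → [ ]]
[[[[[]][]][]][]]B => [[[[[]][]][]][]][]   [B → [ ]]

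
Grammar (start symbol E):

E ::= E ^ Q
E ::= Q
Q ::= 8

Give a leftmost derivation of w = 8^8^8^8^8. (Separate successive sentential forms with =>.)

E => E^Q => E^Q^Q => E^Q^Q^Q => E^Q^Q^Q^Q => Q^Q^Q^Q^Q => 8^Q^Q^Q^Q => 8^8^Q^Q^Q => 8^8^8^Q^Q => 8^8^8^8^Q => 8^8^8^8^8

E => E^Q   [E ::= E ^ Q]
E^Q => E^Q^Q   [E ::= E ^ Q]
E^Q^Q => E^Q^Q^Q   [E ::= E ^ Q]
E^Q^Q^Q => E^Q^Q^Q^Q   [E ::= E ^ Q]
E^Q^Q^Q^Q => Q^Q^Q^Q^Q   [E ::= Q]
Q^Q^Q^Q^Q => 8^Q^Q^Q^Q   [Q ::= 8]
8^Q^Q^Q^Q => 8^8^Q^Q^Q   [Q ::= 8]
8^8^Q^Q^Q => 8^8^8^Q^Q   [Q ::= 8]
8^8^8^Q^Q => 8^8^8^8^Q   [Q ::= 8]
8^8^8^8^Q => 8^8^8^8^8   [Q ::= 8]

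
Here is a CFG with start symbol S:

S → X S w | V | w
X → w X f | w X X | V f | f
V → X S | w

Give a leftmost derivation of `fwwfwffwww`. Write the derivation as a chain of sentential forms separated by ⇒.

S ⇒ XSw ⇒ fSw ⇒ fXSww ⇒ fwXXSww ⇒ fwVfXSww ⇒ fwwfXSww ⇒ fwwfwXfSww ⇒ fwwfwffSww ⇒ fwwfwffwww

S ⇒ XSw   [S → X S w]
XSw ⇒ fSw   [X → f]
fSw ⇒ fXSww   [S → X S w]
fXSww ⇒ fwXXSww   [X → w X X]
fwXXSww ⇒ fwVfXSww   [X → V f]
fwVfXSww ⇒ fwwfXSww   [V → w]
fwwfXSww ⇒ fwwfwXfSww   [X → w X f]
fwwfwXfSww ⇒ fwwfwffSww   [X → f]
fwwfwffSww ⇒ fwwfwffwww   [S → w]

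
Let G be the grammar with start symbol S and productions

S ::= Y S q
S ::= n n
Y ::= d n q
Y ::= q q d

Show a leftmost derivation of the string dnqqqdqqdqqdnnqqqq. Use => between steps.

S => YSq   [S ::= Y S q]
YSq => dnqSq   [Y ::= d n q]
dnqSq => dnqYSqq   [S ::= Y S q]
dnqYSqq => dnqqqdSqq   [Y ::= q q d]
dnqqqdSqq => dnqqqdYSqqq   [S ::= Y S q]
dnqqqdYSqqq => dnqqqdqqdSqqq   [Y ::= q q d]
dnqqqdqqdSqqq => dnqqqdqqdYSqqqq   [S ::= Y S q]
dnqqqdqqdYSqqqq => dnqqqdqqdqqdSqqqq   [Y ::= q q d]
dnqqqdqqdqqdSqqqq => dnqqqdqqdqqdnnqqqq   [S ::= n n]

S=>YSq=>dnqSq=>dnqYSqq=>dnqqqdSqq=>dnqqqdYSqqq=>dnqqqdqqdSqqq=>dnqqqdqqdYSqqqq=>dnqqqdqqdqqdSqqqq=>dnqqqdqqdqqdnnqqqq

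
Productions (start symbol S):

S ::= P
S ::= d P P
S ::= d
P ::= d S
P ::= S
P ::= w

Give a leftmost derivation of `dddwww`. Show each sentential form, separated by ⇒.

S⇒dPP⇒ddSP⇒dddPPP⇒dddwPP⇒dddwwP⇒dddwww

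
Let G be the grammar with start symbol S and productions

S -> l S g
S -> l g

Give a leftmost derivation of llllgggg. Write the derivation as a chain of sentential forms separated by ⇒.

S ⇒ lSg ⇒ llSgg ⇒ lllSggg ⇒ llllgggg

S ⇒ lSg   [S -> l S g]
lSg ⇒ llSgg   [S -> l S g]
llSgg ⇒ lllSggg   [S -> l S g]
lllSggg ⇒ llllgggg   [S -> l g]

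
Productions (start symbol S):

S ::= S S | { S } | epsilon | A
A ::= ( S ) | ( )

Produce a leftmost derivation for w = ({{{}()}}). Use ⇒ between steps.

S ⇒ A   [S ::= A]
A ⇒ (S)   [A ::= ( S )]
(S) ⇒ ({S})   [S ::= { S }]
({S}) ⇒ ({{S}})   [S ::= { S }]
({{S}}) ⇒ ({{SS}})   [S ::= S S]
({{SS}}) ⇒ ({{{S}S}})   [S ::= { S }]
({{{S}S}}) ⇒ ({{{}S}})   [S ::= epsilon]
({{{}S}}) ⇒ ({{{}A}})   [S ::= A]
({{{}A}}) ⇒ ({{{}()}})   [A ::= ( )]

S⇒A⇒(S)⇒({S})⇒({{S}})⇒({{SS}})⇒({{{S}S}})⇒({{{}S}})⇒({{{}A}})⇒({{{}()}})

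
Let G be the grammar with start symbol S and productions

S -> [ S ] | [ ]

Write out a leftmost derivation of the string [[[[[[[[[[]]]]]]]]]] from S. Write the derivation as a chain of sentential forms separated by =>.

S => [S] => [[S]] => [[[S]]] => [[[[S]]]] => [[[[[S]]]]] => [[[[[[S]]]]]] => [[[[[[[S]]]]]]] => [[[[[[[[S]]]]]]]] => [[[[[[[[[S]]]]]]]]] => [[[[[[[[[[]]]]]]]]]]

S => [S]   [S -> [ S ]]
[S] => [[S]]   [S -> [ S ]]
[[S]] => [[[S]]]   [S -> [ S ]]
[[[S]]] => [[[[S]]]]   [S -> [ S ]]
[[[[S]]]] => [[[[[S]]]]]   [S -> [ S ]]
[[[[[S]]]]] => [[[[[[S]]]]]]   [S -> [ S ]]
[[[[[[S]]]]]] => [[[[[[[S]]]]]]]   [S -> [ S ]]
[[[[[[[S]]]]]]] => [[[[[[[[S]]]]]]]]   [S -> [ S ]]
[[[[[[[[S]]]]]]]] => [[[[[[[[[S]]]]]]]]]   [S -> [ S ]]
[[[[[[[[[S]]]]]]]]] => [[[[[[[[[[]]]]]]]]]]   [S -> [ ]]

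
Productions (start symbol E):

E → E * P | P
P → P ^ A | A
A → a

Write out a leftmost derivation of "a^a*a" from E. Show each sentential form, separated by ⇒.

E ⇒ E*P ⇒ P*P ⇒ P^A*P ⇒ A^A*P ⇒ a^A*P ⇒ a^a*P ⇒ a^a*A ⇒ a^a*a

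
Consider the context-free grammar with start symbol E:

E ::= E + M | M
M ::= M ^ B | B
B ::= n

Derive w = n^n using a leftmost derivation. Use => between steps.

E => M => M^B => B^B => n^B => n^n

E => M   [E ::= M]
M => M^B   [M ::= M ^ B]
M^B => B^B   [M ::= B]
B^B => n^B   [B ::= n]
n^B => n^n   [B ::= n]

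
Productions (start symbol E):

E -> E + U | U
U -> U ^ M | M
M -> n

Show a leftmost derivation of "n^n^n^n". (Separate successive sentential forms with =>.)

E => U   [E -> U]
U => U^M   [U -> U ^ M]
U^M => U^M^M   [U -> U ^ M]
U^M^M => U^M^M^M   [U -> U ^ M]
U^M^M^M => M^M^M^M   [U -> M]
M^M^M^M => n^M^M^M   [M -> n]
n^M^M^M => n^n^M^M   [M -> n]
n^n^M^M => n^n^n^M   [M -> n]
n^n^n^M => n^n^n^n   [M -> n]

E => U => U^M => U^M^M => U^M^M^M => M^M^M^M => n^M^M^M => n^n^M^M => n^n^n^M => n^n^n^n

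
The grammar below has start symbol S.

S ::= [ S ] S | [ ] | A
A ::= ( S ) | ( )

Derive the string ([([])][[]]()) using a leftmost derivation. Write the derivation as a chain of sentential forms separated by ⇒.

S ⇒ A ⇒ (S) ⇒ ([S]S) ⇒ ([A]S) ⇒ ([(S)]S) ⇒ ([([])]S) ⇒ ([([])][S]S) ⇒ ([([])][[]]S) ⇒ ([([])][[]]A) ⇒ ([([])][[]]())

S ⇒ A   [S ::= A]
A ⇒ (S)   [A ::= ( S )]
(S) ⇒ ([S]S)   [S ::= [ S ] S]
([S]S) ⇒ ([A]S)   [S ::= A]
([A]S) ⇒ ([(S)]S)   [A ::= ( S )]
([(S)]S) ⇒ ([([])]S)   [S ::= [ ]]
([([])]S) ⇒ ([([])][S]S)   [S ::= [ S ] S]
([([])][S]S) ⇒ ([([])][[]]S)   [S ::= [ ]]
([([])][[]]S) ⇒ ([([])][[]]A)   [S ::= A]
([([])][[]]A) ⇒ ([([])][[]]())   [A ::= ( )]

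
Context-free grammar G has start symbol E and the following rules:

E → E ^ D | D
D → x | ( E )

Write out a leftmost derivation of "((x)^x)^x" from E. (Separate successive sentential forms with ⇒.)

E⇒E^D⇒D^D⇒(E)^D⇒(E^D)^D⇒(D^D)^D⇒((E)^D)^D⇒((D)^D)^D⇒((x)^D)^D⇒((x)^x)^D⇒((x)^x)^x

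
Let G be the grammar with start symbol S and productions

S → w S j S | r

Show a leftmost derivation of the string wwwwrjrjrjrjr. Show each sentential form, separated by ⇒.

S ⇒ wSjS   [S → w S j S]
wSjS ⇒ wwSjSjS   [S → w S j S]
wwSjSjS ⇒ wwwSjSjSjS   [S → w S j S]
wwwSjSjSjS ⇒ wwwwSjSjSjSjS   [S → w S j S]
wwwwSjSjSjSjS ⇒ wwwwrjSjSjSjS   [S → r]
wwwwrjSjSjSjS ⇒ wwwwrjrjSjSjS   [S → r]
wwwwrjrjSjSjS ⇒ wwwwrjrjrjSjS   [S → r]
wwwwrjrjrjSjS ⇒ wwwwrjrjrjrjS   [S → r]
wwwwrjrjrjrjS ⇒ wwwwrjrjrjrjr   [S → r]

S ⇒ wSjS ⇒ wwSjSjS ⇒ wwwSjSjSjS ⇒ wwwwSjSjSjSjS ⇒ wwwwrjSjSjSjS ⇒ wwwwrjrjSjSjS ⇒ wwwwrjrjrjSjS ⇒ wwwwrjrjrjrjS ⇒ wwwwrjrjrjrjr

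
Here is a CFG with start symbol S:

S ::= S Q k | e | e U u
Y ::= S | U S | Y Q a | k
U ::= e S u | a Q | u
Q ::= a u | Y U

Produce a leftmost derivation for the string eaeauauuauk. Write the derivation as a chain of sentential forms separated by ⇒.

S ⇒ SQk ⇒ eUuQk ⇒ eaQuQk ⇒ eaYUuQk ⇒ eaYQaUuQk ⇒ eaSQaUuQk ⇒ eaeQaUuQk ⇒ eaeauaUuQk ⇒ eaeauauuQk ⇒ eaeauauuauk

S ⇒ SQk   [S ::= S Q k]
SQk ⇒ eUuQk   [S ::= e U u]
eUuQk ⇒ eaQuQk   [U ::= a Q]
eaQuQk ⇒ eaYUuQk   [Q ::= Y U]
eaYUuQk ⇒ eaYQaUuQk   [Y ::= Y Q a]
eaYQaUuQk ⇒ eaSQaUuQk   [Y ::= S]
eaSQaUuQk ⇒ eaeQaUuQk   [S ::= e]
eaeQaUuQk ⇒ eaeauaUuQk   [Q ::= a u]
eaeauaUuQk ⇒ eaeauauuQk   [U ::= u]
eaeauauuQk ⇒ eaeauauuauk   [Q ::= a u]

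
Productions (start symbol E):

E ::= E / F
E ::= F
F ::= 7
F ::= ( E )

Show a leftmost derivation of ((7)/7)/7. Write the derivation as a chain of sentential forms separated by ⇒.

E ⇒ E/F   [E ::= E / F]
E/F ⇒ F/F   [E ::= F]
F/F ⇒ (E)/F   [F ::= ( E )]
(E)/F ⇒ (E/F)/F   [E ::= E / F]
(E/F)/F ⇒ (F/F)/F   [E ::= F]
(F/F)/F ⇒ ((E)/F)/F   [F ::= ( E )]
((E)/F)/F ⇒ ((F)/F)/F   [E ::= F]
((F)/F)/F ⇒ ((7)/F)/F   [F ::= 7]
((7)/F)/F ⇒ ((7)/7)/F   [F ::= 7]
((7)/7)/F ⇒ ((7)/7)/7   [F ::= 7]

E ⇒ E/F ⇒ F/F ⇒ (E)/F ⇒ (E/F)/F ⇒ (F/F)/F ⇒ ((E)/F)/F ⇒ ((F)/F)/F ⇒ ((7)/F)/F ⇒ ((7)/7)/F ⇒ ((7)/7)/7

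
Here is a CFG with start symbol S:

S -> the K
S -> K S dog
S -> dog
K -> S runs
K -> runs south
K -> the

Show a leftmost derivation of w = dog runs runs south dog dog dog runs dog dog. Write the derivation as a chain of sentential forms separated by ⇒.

S ⇒ K S dog   [S -> K S dog]
K S dog ⇒ S runs S dog   [K -> S runs]
S runs S dog ⇒ K S dog runs S dog   [S -> K S dog]
K S dog runs S dog ⇒ S runs S dog runs S dog   [K -> S runs]
S runs S dog runs S dog ⇒ dog runs S dog runs S dog   [S -> dog]
dog runs S dog runs S dog ⇒ dog runs K S dog dog runs S dog   [S -> K S dog]
dog runs K S dog dog runs S dog ⇒ dog runs runs south S dog dog runs S dog   [K -> runs south]
dog runs runs south S dog dog runs S dog ⇒ dog runs runs south dog dog dog runs S dog   [S -> dog]
dog runs runs south dog dog dog runs S dog ⇒ dog runs runs south dog dog dog runs dog dog   [S -> dog]

S ⇒ K S dog ⇒ S runs S dog ⇒ K S dog runs S dog ⇒ S runs S dog runs S dog ⇒ dog runs S dog runs S dog ⇒ dog runs K S dog dog runs S dog ⇒ dog runs runs south S dog dog runs S dog ⇒ dog runs runs south dog dog dog runs S dog ⇒ dog runs runs south dog dog dog runs dog dog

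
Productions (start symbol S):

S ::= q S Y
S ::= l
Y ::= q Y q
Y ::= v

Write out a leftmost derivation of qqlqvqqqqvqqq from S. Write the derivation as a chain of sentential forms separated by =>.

S => qSY   [S ::= q S Y]
qSY => qqSYY   [S ::= q S Y]
qqSYY => qqlYY   [S ::= l]
qqlYY => qqlqYqY   [Y ::= q Y q]
qqlqYqY => qqlqvqY   [Y ::= v]
qqlqvqY => qqlqvqqYq   [Y ::= q Y q]
qqlqvqqYq => qqlqvqqqYqq   [Y ::= q Y q]
qqlqvqqqYqq => qqlqvqqqqYqqq   [Y ::= q Y q]
qqlqvqqqqYqqq => qqlqvqqqqvqqq   [Y ::= v]

S=>qSY=>qqSYY=>qqlYY=>qqlqYqY=>qqlqvqY=>qqlqvqqYq=>qqlqvqqqYqq=>qqlqvqqqqYqqq=>qqlqvqqqqvqqq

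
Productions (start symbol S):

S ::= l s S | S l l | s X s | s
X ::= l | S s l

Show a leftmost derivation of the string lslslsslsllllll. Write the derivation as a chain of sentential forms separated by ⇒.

S⇒Sll⇒lsSll⇒lslsSll⇒lslslsSll⇒lslslsSllll⇒lslslsSllllll⇒lslslssXsllllll⇒lslslsslsllllll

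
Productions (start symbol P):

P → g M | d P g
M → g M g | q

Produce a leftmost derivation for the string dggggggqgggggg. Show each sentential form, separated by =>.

P => dPg   [P → d P g]
dPg => dgMg   [P → g M]
dgMg => dggMgg   [M → g M g]
dggMgg => dgggMggg   [M → g M g]
dgggMggg => dggggMgggg   [M → g M g]
dggggMgggg => dgggggMggggg   [M → g M g]
dgggggMggggg => dggggggMgggggg   [M → g M g]
dggggggMgggggg => dggggggqgggggg   [M → q]

P => dPg => dgMg => dggMgg => dgggMggg => dggggMgggg => dgggggMggggg => dggggggMgggggg => dggggggqgggggg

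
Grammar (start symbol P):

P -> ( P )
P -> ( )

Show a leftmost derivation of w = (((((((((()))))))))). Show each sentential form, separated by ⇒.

P ⇒ (P)   [P -> ( P )]
(P) ⇒ ((P))   [P -> ( P )]
((P)) ⇒ (((P)))   [P -> ( P )]
(((P))) ⇒ ((((P))))   [P -> ( P )]
((((P)))) ⇒ (((((P)))))   [P -> ( P )]
(((((P))))) ⇒ ((((((P))))))   [P -> ( P )]
((((((P)))))) ⇒ (((((((P)))))))   [P -> ( P )]
(((((((P))))))) ⇒ ((((((((P))))))))   [P -> ( P )]
((((((((P)))))))) ⇒ (((((((((P)))))))))   [P -> ( P )]
(((((((((P))))))))) ⇒ (((((((((())))))))))   [P -> ( )]

P⇒(P)⇒((P))⇒(((P)))⇒((((P))))⇒(((((P)))))⇒((((((P))))))⇒(((((((P)))))))⇒((((((((P))))))))⇒(((((((((P)))))))))⇒(((((((((())))))))))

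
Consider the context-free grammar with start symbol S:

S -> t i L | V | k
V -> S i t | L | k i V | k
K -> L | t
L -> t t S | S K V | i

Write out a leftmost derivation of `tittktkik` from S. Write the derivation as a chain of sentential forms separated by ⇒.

S ⇒ tiL ⇒ tiSKV ⇒ tiVKV ⇒ tiLKV ⇒ tittSKV ⇒ tittkKV ⇒ tittktV ⇒ tittktkiV ⇒ tittktkik

S ⇒ tiL   [S -> t i L]
tiL ⇒ tiSKV   [L -> S K V]
tiSKV ⇒ tiVKV   [S -> V]
tiVKV ⇒ tiLKV   [V -> L]
tiLKV ⇒ tittSKV   [L -> t t S]
tittSKV ⇒ tittkKV   [S -> k]
tittkKV ⇒ tittktV   [K -> t]
tittktV ⇒ tittktkiV   [V -> k i V]
tittktkiV ⇒ tittktkik   [V -> k]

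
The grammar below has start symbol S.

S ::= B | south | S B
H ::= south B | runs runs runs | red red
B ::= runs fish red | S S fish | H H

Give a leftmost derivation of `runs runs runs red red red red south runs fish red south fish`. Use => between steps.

S => S B => B B => H H B => runs runs runs H B => runs runs runs red red B => runs runs runs red red S S fish => runs runs runs red red B S fish => runs runs runs red red H H S fish => runs runs runs red red red red H S fish => runs runs runs red red red red south B S fish => runs runs runs red red red red south runs fish red S fish => runs runs runs red red red red south runs fish red south fish

S => S B   [S ::= S B]
S B => B B   [S ::= B]
B B => H H B   [B ::= H H]
H H B => runs runs runs H B   [H ::= runs runs runs]
runs runs runs H B => runs runs runs red red B   [H ::= red red]
runs runs runs red red B => runs runs runs red red S S fish   [B ::= S S fish]
runs runs runs red red S S fish => runs runs runs red red B S fish   [S ::= B]
runs runs runs red red B S fish => runs runs runs red red H H S fish   [B ::= H H]
runs runs runs red red H H S fish => runs runs runs red red red red H S fish   [H ::= red red]
runs runs runs red red red red H S fish => runs runs runs red red red red south B S fish   [H ::= south B]
runs runs runs red red red red south B S fish => runs runs runs red red red red south runs fish red S fish   [B ::= runs fish red]
runs runs runs red red red red south runs fish red S fish => runs runs runs red red red red south runs fish red south fish   [S ::= south]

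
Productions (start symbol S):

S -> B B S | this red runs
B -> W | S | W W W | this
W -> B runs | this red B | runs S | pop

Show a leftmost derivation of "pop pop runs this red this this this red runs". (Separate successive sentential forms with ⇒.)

S ⇒ B B S ⇒ W W W B S ⇒ pop W W B S ⇒ pop B runs W B S ⇒ pop W runs W B S ⇒ pop pop runs W B S ⇒ pop pop runs this red B B S ⇒ pop pop runs this red this B S ⇒ pop pop runs this red this this S ⇒ pop pop runs this red this this this red runs

S ⇒ B B S   [S -> B B S]
B B S ⇒ W W W B S   [B -> W W W]
W W W B S ⇒ pop W W B S   [W -> pop]
pop W W B S ⇒ pop B runs W B S   [W -> B runs]
pop B runs W B S ⇒ pop W runs W B S   [B -> W]
pop W runs W B S ⇒ pop pop runs W B S   [W -> pop]
pop pop runs W B S ⇒ pop pop runs this red B B S   [W -> this red B]
pop pop runs this red B B S ⇒ pop pop runs this red this B S   [B -> this]
pop pop runs this red this B S ⇒ pop pop runs this red this this S   [B -> this]
pop pop runs this red this this S ⇒ pop pop runs this red this this this red runs   [S -> this red runs]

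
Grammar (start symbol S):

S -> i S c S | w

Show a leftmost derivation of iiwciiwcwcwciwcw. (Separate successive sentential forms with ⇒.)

S⇒iScS⇒iiScScS⇒iiwcScS⇒iiwciScScS⇒iiwciiScScScS⇒iiwciiwcScScS⇒iiwciiwcwcScS⇒iiwciiwcwcwcS⇒iiwciiwcwcwciScS⇒iiwciiwcwcwciwcS⇒iiwciiwcwcwciwcw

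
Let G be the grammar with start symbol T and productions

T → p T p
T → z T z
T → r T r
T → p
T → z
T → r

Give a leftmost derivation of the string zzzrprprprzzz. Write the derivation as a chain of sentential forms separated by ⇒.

T ⇒ zTz   [T → z T z]
zTz ⇒ zzTzz   [T → z T z]
zzTzz ⇒ zzzTzzz   [T → z T z]
zzzTzzz ⇒ zzzrTrzzz   [T → r T r]
zzzrTrzzz ⇒ zzzrpTprzzz   [T → p T p]
zzzrpTprzzz ⇒ zzzrprTrprzzz   [T → r T r]
zzzrprTrprzzz ⇒ zzzrprprprzzz   [T → p]

T⇒zTz⇒zzTzz⇒zzzTzzz⇒zzzrTrzzz⇒zzzrpTprzzz⇒zzzrprTrprzzz⇒zzzrprprprzzz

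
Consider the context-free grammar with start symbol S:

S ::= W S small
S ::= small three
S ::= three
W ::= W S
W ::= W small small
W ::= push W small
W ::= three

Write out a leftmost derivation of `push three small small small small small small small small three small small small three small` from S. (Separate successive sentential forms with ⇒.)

S ⇒ W S small ⇒ W small small S small ⇒ W S small small S small ⇒ push W small S small small S small ⇒ push W small small small S small small S small ⇒ push W small small small small small S small small S small ⇒ push W small small small small small small small S small small S small ⇒ push three small small small small small small small S small small S small ⇒ push three small small small small small small small small three small small S small ⇒ push three small small small small small small small small three small small small three small

S ⇒ W S small   [S ::= W S small]
W S small ⇒ W small small S small   [W ::= W small small]
W small small S small ⇒ W S small small S small   [W ::= W S]
W S small small S small ⇒ push W small S small small S small   [W ::= push W small]
push W small S small small S small ⇒ push W small small small S small small S small   [W ::= W small small]
push W small small small S small small S small ⇒ push W small small small small small S small small S small   [W ::= W small small]
push W small small small small small S small small S small ⇒ push W small small small small small small small S small small S small   [W ::= W small small]
push W small small small small small small small S small small S small ⇒ push three small small small small small small small S small small S small   [W ::= three]
push three small small small small small small small S small small S small ⇒ push three small small small small small small small small three small small S small   [S ::= small three]
push three small small small small small small small small three small small S small ⇒ push three small small small small small small small small three small small small three small   [S ::= small three]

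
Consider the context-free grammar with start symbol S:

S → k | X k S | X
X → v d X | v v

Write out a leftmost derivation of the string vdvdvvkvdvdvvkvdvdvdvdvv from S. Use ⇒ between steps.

S ⇒ XkS ⇒ vdXkS ⇒ vdvdXkS ⇒ vdvdvvkS ⇒ vdvdvvkXkS ⇒ vdvdvvkvdXkS ⇒ vdvdvvkvdvdXkS ⇒ vdvdvvkvdvdvvkS ⇒ vdvdvvkvdvdvvkX ⇒ vdvdvvkvdvdvvkvdX ⇒ vdvdvvkvdvdvvkvdvdX ⇒ vdvdvvkvdvdvvkvdvdvdX ⇒ vdvdvvkvdvdvvkvdvdvdvdX ⇒ vdvdvvkvdvdvvkvdvdvdvdvv

S ⇒ XkS   [S → X k S]
XkS ⇒ vdXkS   [X → v d X]
vdXkS ⇒ vdvdXkS   [X → v d X]
vdvdXkS ⇒ vdvdvvkS   [X → v v]
vdvdvvkS ⇒ vdvdvvkXkS   [S → X k S]
vdvdvvkXkS ⇒ vdvdvvkvdXkS   [X → v d X]
vdvdvvkvdXkS ⇒ vdvdvvkvdvdXkS   [X → v d X]
vdvdvvkvdvdXkS ⇒ vdvdvvkvdvdvvkS   [X → v v]
vdvdvvkvdvdvvkS ⇒ vdvdvvkvdvdvvkX   [S → X]
vdvdvvkvdvdvvkX ⇒ vdvdvvkvdvdvvkvdX   [X → v d X]
vdvdvvkvdvdvvkvdX ⇒ vdvdvvkvdvdvvkvdvdX   [X → v d X]
vdvdvvkvdvdvvkvdvdX ⇒ vdvdvvkvdvdvvkvdvdvdX   [X → v d X]
vdvdvvkvdvdvvkvdvdvdX ⇒ vdvdvvkvdvdvvkvdvdvdvdX   [X → v d X]
vdvdvvkvdvdvvkvdvdvdvdX ⇒ vdvdvvkvdvdvvkvdvdvdvdvv   [X → v v]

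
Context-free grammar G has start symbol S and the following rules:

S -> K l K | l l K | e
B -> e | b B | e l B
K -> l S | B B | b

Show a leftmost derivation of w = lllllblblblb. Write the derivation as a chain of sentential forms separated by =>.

S => KlK => lSlK => lllKlK => llllSlK => llllKlKlK => lllllSlKlK => lllllKlKlKlK => lllllblKlKlK => lllllblblKlK => lllllblblblK => lllllblblblb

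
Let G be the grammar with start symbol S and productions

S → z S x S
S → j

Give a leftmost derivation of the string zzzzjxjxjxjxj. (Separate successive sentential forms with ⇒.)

S⇒zSxS⇒zzSxSxS⇒zzzSxSxSxS⇒zzzzSxSxSxSxS⇒zzzzjxSxSxSxS⇒zzzzjxjxSxSxS⇒zzzzjxjxjxSxS⇒zzzzjxjxjxjxS⇒zzzzjxjxjxjxj

S ⇒ zSxS   [S → z S x S]
zSxS ⇒ zzSxSxS   [S → z S x S]
zzSxSxS ⇒ zzzSxSxSxS   [S → z S x S]
zzzSxSxSxS ⇒ zzzzSxSxSxSxS   [S → z S x S]
zzzzSxSxSxSxS ⇒ zzzzjxSxSxSxS   [S → j]
zzzzjxSxSxSxS ⇒ zzzzjxjxSxSxS   [S → j]
zzzzjxjxSxSxS ⇒ zzzzjxjxjxSxS   [S → j]
zzzzjxjxjxSxS ⇒ zzzzjxjxjxjxS   [S → j]
zzzzjxjxjxjxS ⇒ zzzzjxjxjxjxj   [S → j]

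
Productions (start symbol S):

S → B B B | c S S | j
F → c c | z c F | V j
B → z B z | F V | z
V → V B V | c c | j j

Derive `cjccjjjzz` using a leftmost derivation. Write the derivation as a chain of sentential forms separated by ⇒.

S ⇒ cSS ⇒ cjS ⇒ cjBBB ⇒ cjFVBB ⇒ cjVjVBB ⇒ cjccjVBB ⇒ cjccjjjBB ⇒ cjccjjjzB ⇒ cjccjjjzz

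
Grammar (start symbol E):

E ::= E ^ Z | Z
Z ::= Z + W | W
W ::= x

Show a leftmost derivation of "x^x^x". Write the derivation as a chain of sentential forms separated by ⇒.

E ⇒ E^Z ⇒ E^Z^Z ⇒ Z^Z^Z ⇒ W^Z^Z ⇒ x^Z^Z ⇒ x^W^Z ⇒ x^x^Z ⇒ x^x^W ⇒ x^x^x

E ⇒ E^Z   [E ::= E ^ Z]
E^Z ⇒ E^Z^Z   [E ::= E ^ Z]
E^Z^Z ⇒ Z^Z^Z   [E ::= Z]
Z^Z^Z ⇒ W^Z^Z   [Z ::= W]
W^Z^Z ⇒ x^Z^Z   [W ::= x]
x^Z^Z ⇒ x^W^Z   [Z ::= W]
x^W^Z ⇒ x^x^Z   [W ::= x]
x^x^Z ⇒ x^x^W   [Z ::= W]
x^x^W ⇒ x^x^x   [W ::= x]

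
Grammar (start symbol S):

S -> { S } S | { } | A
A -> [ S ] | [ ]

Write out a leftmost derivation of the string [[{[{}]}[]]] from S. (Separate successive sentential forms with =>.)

S => A => [S] => [A] => [[S]] => [[{S}S]] => [[{A}S]] => [[{[S]}S]] => [[{[{}]}S]] => [[{[{}]}A]] => [[{[{}]}[]]]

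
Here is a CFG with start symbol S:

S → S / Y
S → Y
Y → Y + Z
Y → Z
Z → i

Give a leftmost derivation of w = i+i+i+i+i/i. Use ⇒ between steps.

S ⇒ S/Y ⇒ Y/Y ⇒ Y+Z/Y ⇒ Y+Z+Z/Y ⇒ Y+Z+Z+Z/Y ⇒ Y+Z+Z+Z+Z/Y ⇒ Z+Z+Z+Z+Z/Y ⇒ i+Z+Z+Z+Z/Y ⇒ i+i+Z+Z+Z/Y ⇒ i+i+i+Z+Z/Y ⇒ i+i+i+i+Z/Y ⇒ i+i+i+i+i/Y ⇒ i+i+i+i+i/Z ⇒ i+i+i+i+i/i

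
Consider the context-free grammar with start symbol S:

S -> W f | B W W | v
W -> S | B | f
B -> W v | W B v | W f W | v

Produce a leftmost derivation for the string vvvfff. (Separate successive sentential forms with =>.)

S => Wf   [S -> W f]
Wf => Sf   [W -> S]
Sf => BWWf   [S -> B W W]
BWWf => WBvWWf   [B -> W B v]
WBvWWf => BBvWWf   [W -> B]
BBvWWf => vBvWWf   [B -> v]
vBvWWf => vvvWWf   [B -> v]
vvvWWf => vvvfWf   [W -> f]
vvvfWf => vvvfff   [W -> f]

S => Wf => Sf => BWWf => WBvWWf => BBvWWf => vBvWWf => vvvWWf => vvvfWf => vvvfff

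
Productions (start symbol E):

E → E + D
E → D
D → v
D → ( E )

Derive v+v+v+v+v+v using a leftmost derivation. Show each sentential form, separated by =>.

E => E+D => E+D+D => E+D+D+D => E+D+D+D+D => E+D+D+D+D+D => D+D+D+D+D+D => v+D+D+D+D+D => v+v+D+D+D+D => v+v+v+D+D+D => v+v+v+v+D+D => v+v+v+v+v+D => v+v+v+v+v+v

E => E+D   [E → E + D]
E+D => E+D+D   [E → E + D]
E+D+D => E+D+D+D   [E → E + D]
E+D+D+D => E+D+D+D+D   [E → E + D]
E+D+D+D+D => E+D+D+D+D+D   [E → E + D]
E+D+D+D+D+D => D+D+D+D+D+D   [E → D]
D+D+D+D+D+D => v+D+D+D+D+D   [D → v]
v+D+D+D+D+D => v+v+D+D+D+D   [D → v]
v+v+D+D+D+D => v+v+v+D+D+D   [D → v]
v+v+v+D+D+D => v+v+v+v+D+D   [D → v]
v+v+v+v+D+D => v+v+v+v+v+D   [D → v]
v+v+v+v+v+D => v+v+v+v+v+v   [D → v]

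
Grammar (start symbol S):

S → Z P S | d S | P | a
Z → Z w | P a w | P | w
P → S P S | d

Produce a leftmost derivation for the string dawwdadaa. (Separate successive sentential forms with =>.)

S => ZPS => ZwPS => PawwPS => dawwPS => dawwSPSS => dawwdSPSS => dawwdaPSS => dawwdadSS => dawwdadaS => dawwdadaa

S => ZPS   [S → Z P S]
ZPS => ZwPS   [Z → Z w]
ZwPS => PawwPS   [Z → P a w]
PawwPS => dawwPS   [P → d]
dawwPS => dawwSPSS   [P → S P S]
dawwSPSS => dawwdSPSS   [S → d S]
dawwdSPSS => dawwdaPSS   [S → a]
dawwdaPSS => dawwdadSS   [P → d]
dawwdadSS => dawwdadaS   [S → a]
dawwdadaS => dawwdadaa   [S → a]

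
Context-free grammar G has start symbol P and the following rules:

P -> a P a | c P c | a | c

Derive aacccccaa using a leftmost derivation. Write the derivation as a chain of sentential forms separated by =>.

P => aPa   [P -> a P a]
aPa => aaPaa   [P -> a P a]
aaPaa => aacPcaa   [P -> c P c]
aacPcaa => aaccPccaa   [P -> c P c]
aaccPccaa => aacccccaa   [P -> c]

P=>aPa=>aaPaa=>aacPcaa=>aaccPccaa=>aacccccaa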